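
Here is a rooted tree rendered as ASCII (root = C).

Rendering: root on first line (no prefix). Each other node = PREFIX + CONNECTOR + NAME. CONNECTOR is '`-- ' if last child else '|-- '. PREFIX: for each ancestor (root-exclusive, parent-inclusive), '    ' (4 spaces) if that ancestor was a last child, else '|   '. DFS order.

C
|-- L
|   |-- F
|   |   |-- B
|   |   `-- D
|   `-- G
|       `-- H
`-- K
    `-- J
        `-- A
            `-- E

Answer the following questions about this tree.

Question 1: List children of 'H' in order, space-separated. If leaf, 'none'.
Node H's children (from adjacency): (leaf)

Answer: none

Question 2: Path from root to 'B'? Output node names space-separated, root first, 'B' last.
Answer: C L F B

Derivation:
Walk down from root: C -> L -> F -> B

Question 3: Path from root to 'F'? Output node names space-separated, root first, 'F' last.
Walk down from root: C -> L -> F

Answer: C L F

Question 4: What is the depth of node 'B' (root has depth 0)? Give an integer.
Answer: 3

Derivation:
Path from root to B: C -> L -> F -> B
Depth = number of edges = 3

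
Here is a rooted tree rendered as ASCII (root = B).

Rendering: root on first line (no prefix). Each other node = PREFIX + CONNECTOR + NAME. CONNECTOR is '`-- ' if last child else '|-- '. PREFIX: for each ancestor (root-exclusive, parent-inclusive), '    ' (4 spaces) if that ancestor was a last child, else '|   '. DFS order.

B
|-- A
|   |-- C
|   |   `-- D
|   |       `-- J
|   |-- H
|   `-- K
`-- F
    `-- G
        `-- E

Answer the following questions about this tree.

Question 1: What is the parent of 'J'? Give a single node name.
Scan adjacency: J appears as child of D

Answer: D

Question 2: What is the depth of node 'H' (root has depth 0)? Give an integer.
Path from root to H: B -> A -> H
Depth = number of edges = 2

Answer: 2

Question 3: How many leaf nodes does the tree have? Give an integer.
Leaves (nodes with no children): E, H, J, K

Answer: 4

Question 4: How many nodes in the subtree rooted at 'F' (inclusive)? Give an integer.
Answer: 3

Derivation:
Subtree rooted at F contains: E, F, G
Count = 3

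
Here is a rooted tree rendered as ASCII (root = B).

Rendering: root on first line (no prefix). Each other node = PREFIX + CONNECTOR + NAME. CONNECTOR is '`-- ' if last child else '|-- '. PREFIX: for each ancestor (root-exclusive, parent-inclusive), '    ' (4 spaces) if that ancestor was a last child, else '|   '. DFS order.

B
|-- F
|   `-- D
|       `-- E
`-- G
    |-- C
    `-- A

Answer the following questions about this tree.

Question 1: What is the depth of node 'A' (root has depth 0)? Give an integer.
Answer: 2

Derivation:
Path from root to A: B -> G -> A
Depth = number of edges = 2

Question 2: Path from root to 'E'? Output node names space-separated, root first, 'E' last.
Answer: B F D E

Derivation:
Walk down from root: B -> F -> D -> E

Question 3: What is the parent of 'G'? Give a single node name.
Answer: B

Derivation:
Scan adjacency: G appears as child of B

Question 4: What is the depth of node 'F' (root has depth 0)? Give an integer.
Answer: 1

Derivation:
Path from root to F: B -> F
Depth = number of edges = 1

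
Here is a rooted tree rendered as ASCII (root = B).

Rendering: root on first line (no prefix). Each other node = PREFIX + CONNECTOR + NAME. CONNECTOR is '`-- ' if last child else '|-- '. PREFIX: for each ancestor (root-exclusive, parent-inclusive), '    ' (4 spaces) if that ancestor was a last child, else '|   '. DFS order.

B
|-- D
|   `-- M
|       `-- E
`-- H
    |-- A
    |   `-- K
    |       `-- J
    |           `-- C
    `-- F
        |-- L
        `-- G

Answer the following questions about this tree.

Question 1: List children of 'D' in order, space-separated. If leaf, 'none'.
Answer: M

Derivation:
Node D's children (from adjacency): M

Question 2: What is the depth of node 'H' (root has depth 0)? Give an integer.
Path from root to H: B -> H
Depth = number of edges = 1

Answer: 1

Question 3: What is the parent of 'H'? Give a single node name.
Answer: B

Derivation:
Scan adjacency: H appears as child of B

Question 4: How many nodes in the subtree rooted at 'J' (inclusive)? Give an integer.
Subtree rooted at J contains: C, J
Count = 2

Answer: 2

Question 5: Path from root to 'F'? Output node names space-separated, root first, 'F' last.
Walk down from root: B -> H -> F

Answer: B H F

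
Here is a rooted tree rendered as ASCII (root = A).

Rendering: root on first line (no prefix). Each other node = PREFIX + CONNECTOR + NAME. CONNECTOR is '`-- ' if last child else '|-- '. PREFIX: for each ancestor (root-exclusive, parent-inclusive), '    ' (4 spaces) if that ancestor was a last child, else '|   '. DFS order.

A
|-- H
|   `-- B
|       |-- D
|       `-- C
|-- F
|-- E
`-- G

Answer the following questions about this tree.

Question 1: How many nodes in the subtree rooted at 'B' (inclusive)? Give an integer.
Answer: 3

Derivation:
Subtree rooted at B contains: B, C, D
Count = 3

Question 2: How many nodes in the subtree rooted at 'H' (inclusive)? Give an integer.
Subtree rooted at H contains: B, C, D, H
Count = 4

Answer: 4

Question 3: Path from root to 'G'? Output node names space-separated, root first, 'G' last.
Answer: A G

Derivation:
Walk down from root: A -> G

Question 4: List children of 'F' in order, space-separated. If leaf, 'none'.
Answer: none

Derivation:
Node F's children (from adjacency): (leaf)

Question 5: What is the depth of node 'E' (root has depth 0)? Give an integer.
Answer: 1

Derivation:
Path from root to E: A -> E
Depth = number of edges = 1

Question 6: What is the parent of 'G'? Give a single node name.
Answer: A

Derivation:
Scan adjacency: G appears as child of A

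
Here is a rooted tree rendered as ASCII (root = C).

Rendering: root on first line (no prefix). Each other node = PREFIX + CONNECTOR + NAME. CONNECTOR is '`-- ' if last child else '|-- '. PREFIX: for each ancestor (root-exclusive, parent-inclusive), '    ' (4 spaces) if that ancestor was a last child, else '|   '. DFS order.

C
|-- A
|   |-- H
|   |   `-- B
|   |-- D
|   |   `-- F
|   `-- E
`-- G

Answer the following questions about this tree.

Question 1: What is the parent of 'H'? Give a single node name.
Scan adjacency: H appears as child of A

Answer: A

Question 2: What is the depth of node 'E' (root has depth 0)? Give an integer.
Path from root to E: C -> A -> E
Depth = number of edges = 2

Answer: 2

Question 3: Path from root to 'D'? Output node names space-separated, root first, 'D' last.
Answer: C A D

Derivation:
Walk down from root: C -> A -> D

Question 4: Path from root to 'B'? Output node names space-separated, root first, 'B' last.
Answer: C A H B

Derivation:
Walk down from root: C -> A -> H -> B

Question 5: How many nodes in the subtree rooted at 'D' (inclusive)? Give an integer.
Answer: 2

Derivation:
Subtree rooted at D contains: D, F
Count = 2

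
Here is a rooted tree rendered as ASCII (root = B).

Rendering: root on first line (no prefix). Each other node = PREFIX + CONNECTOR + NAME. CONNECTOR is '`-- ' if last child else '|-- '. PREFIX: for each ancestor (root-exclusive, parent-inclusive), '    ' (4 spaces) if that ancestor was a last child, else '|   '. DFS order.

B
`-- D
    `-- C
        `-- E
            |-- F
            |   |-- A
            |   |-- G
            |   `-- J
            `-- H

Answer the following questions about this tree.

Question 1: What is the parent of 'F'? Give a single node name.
Scan adjacency: F appears as child of E

Answer: E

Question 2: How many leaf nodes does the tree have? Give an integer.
Leaves (nodes with no children): A, G, H, J

Answer: 4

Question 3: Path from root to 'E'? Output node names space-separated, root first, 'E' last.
Answer: B D C E

Derivation:
Walk down from root: B -> D -> C -> E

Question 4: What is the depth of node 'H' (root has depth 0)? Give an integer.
Path from root to H: B -> D -> C -> E -> H
Depth = number of edges = 4

Answer: 4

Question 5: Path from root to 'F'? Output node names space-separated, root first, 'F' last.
Answer: B D C E F

Derivation:
Walk down from root: B -> D -> C -> E -> F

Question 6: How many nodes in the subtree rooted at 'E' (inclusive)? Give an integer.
Subtree rooted at E contains: A, E, F, G, H, J
Count = 6

Answer: 6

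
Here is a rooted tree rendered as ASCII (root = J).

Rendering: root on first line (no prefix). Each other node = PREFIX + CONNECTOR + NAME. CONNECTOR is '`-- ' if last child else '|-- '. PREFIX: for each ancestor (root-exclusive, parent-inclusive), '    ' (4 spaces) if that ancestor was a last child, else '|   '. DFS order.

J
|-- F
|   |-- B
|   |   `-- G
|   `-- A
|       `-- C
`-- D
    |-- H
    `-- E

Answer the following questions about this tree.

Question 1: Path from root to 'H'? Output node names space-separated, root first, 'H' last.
Answer: J D H

Derivation:
Walk down from root: J -> D -> H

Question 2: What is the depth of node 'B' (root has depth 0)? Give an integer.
Answer: 2

Derivation:
Path from root to B: J -> F -> B
Depth = number of edges = 2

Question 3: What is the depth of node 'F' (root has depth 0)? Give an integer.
Answer: 1

Derivation:
Path from root to F: J -> F
Depth = number of edges = 1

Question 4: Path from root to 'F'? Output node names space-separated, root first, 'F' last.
Answer: J F

Derivation:
Walk down from root: J -> F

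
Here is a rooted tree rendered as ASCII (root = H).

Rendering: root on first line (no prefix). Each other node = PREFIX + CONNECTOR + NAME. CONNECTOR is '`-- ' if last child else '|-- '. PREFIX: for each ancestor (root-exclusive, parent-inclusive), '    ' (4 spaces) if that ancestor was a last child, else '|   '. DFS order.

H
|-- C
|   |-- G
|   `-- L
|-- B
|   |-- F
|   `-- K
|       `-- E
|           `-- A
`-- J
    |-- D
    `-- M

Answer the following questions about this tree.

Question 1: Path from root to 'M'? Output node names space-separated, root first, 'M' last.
Walk down from root: H -> J -> M

Answer: H J M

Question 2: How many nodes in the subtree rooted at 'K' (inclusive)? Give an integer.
Answer: 3

Derivation:
Subtree rooted at K contains: A, E, K
Count = 3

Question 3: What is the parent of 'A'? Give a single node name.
Answer: E

Derivation:
Scan adjacency: A appears as child of E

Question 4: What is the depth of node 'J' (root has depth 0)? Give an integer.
Path from root to J: H -> J
Depth = number of edges = 1

Answer: 1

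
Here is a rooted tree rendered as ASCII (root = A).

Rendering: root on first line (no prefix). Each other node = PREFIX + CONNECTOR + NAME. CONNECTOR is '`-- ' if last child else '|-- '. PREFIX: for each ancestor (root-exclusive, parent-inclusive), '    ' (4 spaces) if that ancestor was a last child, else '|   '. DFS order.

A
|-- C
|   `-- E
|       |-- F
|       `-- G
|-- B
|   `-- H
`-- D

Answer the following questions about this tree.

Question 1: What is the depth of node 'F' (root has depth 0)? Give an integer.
Answer: 3

Derivation:
Path from root to F: A -> C -> E -> F
Depth = number of edges = 3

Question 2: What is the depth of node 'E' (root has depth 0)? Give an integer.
Answer: 2

Derivation:
Path from root to E: A -> C -> E
Depth = number of edges = 2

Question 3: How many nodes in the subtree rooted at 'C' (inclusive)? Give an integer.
Answer: 4

Derivation:
Subtree rooted at C contains: C, E, F, G
Count = 4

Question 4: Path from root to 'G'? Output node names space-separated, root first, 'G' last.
Walk down from root: A -> C -> E -> G

Answer: A C E G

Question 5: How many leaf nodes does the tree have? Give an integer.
Leaves (nodes with no children): D, F, G, H

Answer: 4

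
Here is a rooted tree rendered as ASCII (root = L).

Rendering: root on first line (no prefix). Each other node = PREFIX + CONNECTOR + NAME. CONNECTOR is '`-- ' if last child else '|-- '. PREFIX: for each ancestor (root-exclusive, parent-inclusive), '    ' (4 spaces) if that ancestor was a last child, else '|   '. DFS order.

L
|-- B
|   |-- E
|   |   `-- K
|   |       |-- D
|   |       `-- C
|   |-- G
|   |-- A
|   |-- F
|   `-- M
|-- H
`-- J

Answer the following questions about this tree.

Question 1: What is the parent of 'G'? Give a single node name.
Answer: B

Derivation:
Scan adjacency: G appears as child of B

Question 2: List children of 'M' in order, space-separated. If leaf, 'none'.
Answer: none

Derivation:
Node M's children (from adjacency): (leaf)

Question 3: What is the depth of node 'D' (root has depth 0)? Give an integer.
Path from root to D: L -> B -> E -> K -> D
Depth = number of edges = 4

Answer: 4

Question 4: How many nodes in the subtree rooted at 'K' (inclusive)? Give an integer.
Answer: 3

Derivation:
Subtree rooted at K contains: C, D, K
Count = 3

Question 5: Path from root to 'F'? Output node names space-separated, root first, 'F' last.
Walk down from root: L -> B -> F

Answer: L B F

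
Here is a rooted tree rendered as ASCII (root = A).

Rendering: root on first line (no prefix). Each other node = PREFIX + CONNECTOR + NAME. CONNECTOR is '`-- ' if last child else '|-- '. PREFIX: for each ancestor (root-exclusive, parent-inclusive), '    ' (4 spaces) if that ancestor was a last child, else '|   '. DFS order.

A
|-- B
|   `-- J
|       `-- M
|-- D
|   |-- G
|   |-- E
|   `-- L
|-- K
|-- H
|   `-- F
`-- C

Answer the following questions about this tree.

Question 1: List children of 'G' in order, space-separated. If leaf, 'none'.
Answer: none

Derivation:
Node G's children (from adjacency): (leaf)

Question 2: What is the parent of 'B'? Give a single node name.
Scan adjacency: B appears as child of A

Answer: A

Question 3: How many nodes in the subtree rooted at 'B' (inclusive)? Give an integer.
Subtree rooted at B contains: B, J, M
Count = 3

Answer: 3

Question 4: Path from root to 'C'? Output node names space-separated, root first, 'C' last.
Answer: A C

Derivation:
Walk down from root: A -> C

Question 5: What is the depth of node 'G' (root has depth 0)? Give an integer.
Answer: 2

Derivation:
Path from root to G: A -> D -> G
Depth = number of edges = 2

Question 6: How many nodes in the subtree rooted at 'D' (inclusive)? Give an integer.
Subtree rooted at D contains: D, E, G, L
Count = 4

Answer: 4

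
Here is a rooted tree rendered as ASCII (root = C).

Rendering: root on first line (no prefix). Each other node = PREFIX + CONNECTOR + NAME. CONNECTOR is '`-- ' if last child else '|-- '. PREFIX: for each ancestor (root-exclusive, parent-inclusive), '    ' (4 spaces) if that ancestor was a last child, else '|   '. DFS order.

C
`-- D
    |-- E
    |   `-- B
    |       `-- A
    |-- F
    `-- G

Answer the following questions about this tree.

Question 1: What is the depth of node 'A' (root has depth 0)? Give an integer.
Answer: 4

Derivation:
Path from root to A: C -> D -> E -> B -> A
Depth = number of edges = 4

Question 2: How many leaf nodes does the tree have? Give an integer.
Answer: 3

Derivation:
Leaves (nodes with no children): A, F, G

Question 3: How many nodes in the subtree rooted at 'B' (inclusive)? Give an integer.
Answer: 2

Derivation:
Subtree rooted at B contains: A, B
Count = 2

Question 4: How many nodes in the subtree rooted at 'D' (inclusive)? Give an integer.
Answer: 6

Derivation:
Subtree rooted at D contains: A, B, D, E, F, G
Count = 6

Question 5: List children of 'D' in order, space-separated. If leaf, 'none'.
Node D's children (from adjacency): E, F, G

Answer: E F G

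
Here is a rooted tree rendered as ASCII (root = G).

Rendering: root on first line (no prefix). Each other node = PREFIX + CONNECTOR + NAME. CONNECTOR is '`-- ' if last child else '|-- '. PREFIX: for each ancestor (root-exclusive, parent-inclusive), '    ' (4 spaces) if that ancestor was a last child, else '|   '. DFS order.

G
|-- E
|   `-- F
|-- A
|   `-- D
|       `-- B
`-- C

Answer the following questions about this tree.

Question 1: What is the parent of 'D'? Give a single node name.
Answer: A

Derivation:
Scan adjacency: D appears as child of A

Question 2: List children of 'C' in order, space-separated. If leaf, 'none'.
Node C's children (from adjacency): (leaf)

Answer: none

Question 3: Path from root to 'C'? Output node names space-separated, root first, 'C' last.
Walk down from root: G -> C

Answer: G C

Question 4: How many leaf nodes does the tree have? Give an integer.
Leaves (nodes with no children): B, C, F

Answer: 3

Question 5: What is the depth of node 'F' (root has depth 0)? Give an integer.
Path from root to F: G -> E -> F
Depth = number of edges = 2

Answer: 2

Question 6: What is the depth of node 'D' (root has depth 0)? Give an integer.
Path from root to D: G -> A -> D
Depth = number of edges = 2

Answer: 2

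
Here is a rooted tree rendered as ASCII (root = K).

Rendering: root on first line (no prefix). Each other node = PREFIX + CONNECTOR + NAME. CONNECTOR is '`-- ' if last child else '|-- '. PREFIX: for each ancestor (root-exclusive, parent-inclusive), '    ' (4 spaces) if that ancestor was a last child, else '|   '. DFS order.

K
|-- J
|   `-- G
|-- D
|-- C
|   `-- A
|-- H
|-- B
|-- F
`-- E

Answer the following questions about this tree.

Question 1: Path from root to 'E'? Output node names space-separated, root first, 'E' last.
Walk down from root: K -> E

Answer: K E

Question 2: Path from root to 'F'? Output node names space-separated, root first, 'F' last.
Answer: K F

Derivation:
Walk down from root: K -> F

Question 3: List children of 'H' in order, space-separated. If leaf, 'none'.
Node H's children (from adjacency): (leaf)

Answer: none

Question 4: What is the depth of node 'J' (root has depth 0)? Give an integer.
Answer: 1

Derivation:
Path from root to J: K -> J
Depth = number of edges = 1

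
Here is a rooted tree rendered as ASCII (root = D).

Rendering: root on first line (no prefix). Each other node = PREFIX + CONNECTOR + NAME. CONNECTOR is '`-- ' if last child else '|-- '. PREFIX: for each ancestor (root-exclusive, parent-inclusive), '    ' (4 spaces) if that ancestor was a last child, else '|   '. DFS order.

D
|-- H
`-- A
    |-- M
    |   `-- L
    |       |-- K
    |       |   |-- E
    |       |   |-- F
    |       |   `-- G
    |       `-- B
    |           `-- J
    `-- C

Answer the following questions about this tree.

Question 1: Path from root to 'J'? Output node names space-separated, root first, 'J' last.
Walk down from root: D -> A -> M -> L -> B -> J

Answer: D A M L B J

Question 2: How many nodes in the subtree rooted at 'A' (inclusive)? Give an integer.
Answer: 10

Derivation:
Subtree rooted at A contains: A, B, C, E, F, G, J, K, L, M
Count = 10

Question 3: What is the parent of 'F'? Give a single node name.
Scan adjacency: F appears as child of K

Answer: K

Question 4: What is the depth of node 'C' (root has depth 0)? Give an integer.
Path from root to C: D -> A -> C
Depth = number of edges = 2

Answer: 2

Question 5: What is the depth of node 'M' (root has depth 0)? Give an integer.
Answer: 2

Derivation:
Path from root to M: D -> A -> M
Depth = number of edges = 2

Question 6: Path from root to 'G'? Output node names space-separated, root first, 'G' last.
Answer: D A M L K G

Derivation:
Walk down from root: D -> A -> M -> L -> K -> G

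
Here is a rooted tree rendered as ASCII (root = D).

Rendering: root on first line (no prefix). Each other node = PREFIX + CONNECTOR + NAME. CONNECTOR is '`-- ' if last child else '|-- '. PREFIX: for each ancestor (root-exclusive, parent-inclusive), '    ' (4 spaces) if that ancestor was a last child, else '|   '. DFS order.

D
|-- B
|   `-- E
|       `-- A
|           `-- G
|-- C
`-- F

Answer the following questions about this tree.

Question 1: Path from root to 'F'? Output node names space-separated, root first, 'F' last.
Walk down from root: D -> F

Answer: D F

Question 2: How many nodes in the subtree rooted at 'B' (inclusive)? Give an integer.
Subtree rooted at B contains: A, B, E, G
Count = 4

Answer: 4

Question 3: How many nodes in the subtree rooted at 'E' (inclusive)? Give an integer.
Subtree rooted at E contains: A, E, G
Count = 3

Answer: 3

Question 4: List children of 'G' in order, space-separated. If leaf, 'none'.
Node G's children (from adjacency): (leaf)

Answer: none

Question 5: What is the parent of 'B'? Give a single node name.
Answer: D

Derivation:
Scan adjacency: B appears as child of D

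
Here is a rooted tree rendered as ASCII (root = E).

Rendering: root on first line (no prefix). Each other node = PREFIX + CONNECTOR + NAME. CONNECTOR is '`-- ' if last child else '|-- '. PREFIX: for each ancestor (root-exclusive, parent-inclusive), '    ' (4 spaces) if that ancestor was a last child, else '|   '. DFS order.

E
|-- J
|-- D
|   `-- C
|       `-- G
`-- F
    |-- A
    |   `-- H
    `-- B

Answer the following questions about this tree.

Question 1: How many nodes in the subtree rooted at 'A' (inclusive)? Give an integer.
Answer: 2

Derivation:
Subtree rooted at A contains: A, H
Count = 2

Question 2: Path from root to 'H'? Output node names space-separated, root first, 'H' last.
Walk down from root: E -> F -> A -> H

Answer: E F A H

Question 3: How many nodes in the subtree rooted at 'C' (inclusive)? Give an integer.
Subtree rooted at C contains: C, G
Count = 2

Answer: 2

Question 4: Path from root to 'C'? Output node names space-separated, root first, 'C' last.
Walk down from root: E -> D -> C

Answer: E D C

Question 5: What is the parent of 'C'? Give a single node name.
Answer: D

Derivation:
Scan adjacency: C appears as child of D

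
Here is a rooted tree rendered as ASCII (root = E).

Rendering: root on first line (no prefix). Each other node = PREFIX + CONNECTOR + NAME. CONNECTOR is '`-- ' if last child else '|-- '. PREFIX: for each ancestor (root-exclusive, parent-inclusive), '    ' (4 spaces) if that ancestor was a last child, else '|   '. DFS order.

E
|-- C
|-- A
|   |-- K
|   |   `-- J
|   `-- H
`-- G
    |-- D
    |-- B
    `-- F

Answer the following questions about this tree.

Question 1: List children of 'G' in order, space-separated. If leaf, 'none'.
Node G's children (from adjacency): D, B, F

Answer: D B F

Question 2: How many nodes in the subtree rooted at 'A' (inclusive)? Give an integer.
Answer: 4

Derivation:
Subtree rooted at A contains: A, H, J, K
Count = 4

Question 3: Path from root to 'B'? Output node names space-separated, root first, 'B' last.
Answer: E G B

Derivation:
Walk down from root: E -> G -> B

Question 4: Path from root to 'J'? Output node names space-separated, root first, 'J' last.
Walk down from root: E -> A -> K -> J

Answer: E A K J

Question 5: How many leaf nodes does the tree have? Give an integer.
Leaves (nodes with no children): B, C, D, F, H, J

Answer: 6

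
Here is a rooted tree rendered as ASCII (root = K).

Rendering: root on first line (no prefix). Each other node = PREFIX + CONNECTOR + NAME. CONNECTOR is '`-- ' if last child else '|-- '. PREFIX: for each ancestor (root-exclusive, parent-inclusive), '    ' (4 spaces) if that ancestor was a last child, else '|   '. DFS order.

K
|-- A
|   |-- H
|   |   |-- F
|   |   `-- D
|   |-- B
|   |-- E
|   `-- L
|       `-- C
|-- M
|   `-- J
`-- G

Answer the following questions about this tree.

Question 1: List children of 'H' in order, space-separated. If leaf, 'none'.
Answer: F D

Derivation:
Node H's children (from adjacency): F, D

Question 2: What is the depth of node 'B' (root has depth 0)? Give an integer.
Path from root to B: K -> A -> B
Depth = number of edges = 2

Answer: 2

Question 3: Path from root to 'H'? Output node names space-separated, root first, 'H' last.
Walk down from root: K -> A -> H

Answer: K A H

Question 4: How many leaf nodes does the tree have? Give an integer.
Leaves (nodes with no children): B, C, D, E, F, G, J

Answer: 7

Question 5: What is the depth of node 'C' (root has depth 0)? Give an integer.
Answer: 3

Derivation:
Path from root to C: K -> A -> L -> C
Depth = number of edges = 3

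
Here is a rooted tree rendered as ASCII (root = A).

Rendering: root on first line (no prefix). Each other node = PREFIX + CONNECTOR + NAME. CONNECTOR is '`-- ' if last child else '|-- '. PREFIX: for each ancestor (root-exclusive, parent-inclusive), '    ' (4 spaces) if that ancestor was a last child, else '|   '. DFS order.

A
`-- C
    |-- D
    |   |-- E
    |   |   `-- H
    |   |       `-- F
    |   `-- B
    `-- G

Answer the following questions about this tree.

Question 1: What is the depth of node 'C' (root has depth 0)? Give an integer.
Path from root to C: A -> C
Depth = number of edges = 1

Answer: 1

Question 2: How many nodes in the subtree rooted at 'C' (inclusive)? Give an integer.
Subtree rooted at C contains: B, C, D, E, F, G, H
Count = 7

Answer: 7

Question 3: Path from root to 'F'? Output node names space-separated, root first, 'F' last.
Answer: A C D E H F

Derivation:
Walk down from root: A -> C -> D -> E -> H -> F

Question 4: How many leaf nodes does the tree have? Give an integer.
Leaves (nodes with no children): B, F, G

Answer: 3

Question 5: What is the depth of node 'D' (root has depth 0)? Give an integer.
Answer: 2

Derivation:
Path from root to D: A -> C -> D
Depth = number of edges = 2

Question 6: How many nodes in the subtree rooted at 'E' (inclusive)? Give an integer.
Subtree rooted at E contains: E, F, H
Count = 3

Answer: 3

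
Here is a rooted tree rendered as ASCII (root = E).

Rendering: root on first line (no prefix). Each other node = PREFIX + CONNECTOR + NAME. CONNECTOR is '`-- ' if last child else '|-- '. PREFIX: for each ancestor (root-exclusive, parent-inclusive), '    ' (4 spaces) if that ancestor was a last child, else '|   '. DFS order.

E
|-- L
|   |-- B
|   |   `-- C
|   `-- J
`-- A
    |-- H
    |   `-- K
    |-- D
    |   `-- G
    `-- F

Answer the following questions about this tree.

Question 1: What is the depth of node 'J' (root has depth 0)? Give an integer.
Answer: 2

Derivation:
Path from root to J: E -> L -> J
Depth = number of edges = 2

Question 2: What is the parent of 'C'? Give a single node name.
Answer: B

Derivation:
Scan adjacency: C appears as child of B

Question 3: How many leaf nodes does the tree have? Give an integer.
Leaves (nodes with no children): C, F, G, J, K

Answer: 5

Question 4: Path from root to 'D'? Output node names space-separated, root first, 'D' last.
Answer: E A D

Derivation:
Walk down from root: E -> A -> D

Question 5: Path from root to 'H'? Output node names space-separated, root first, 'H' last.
Walk down from root: E -> A -> H

Answer: E A H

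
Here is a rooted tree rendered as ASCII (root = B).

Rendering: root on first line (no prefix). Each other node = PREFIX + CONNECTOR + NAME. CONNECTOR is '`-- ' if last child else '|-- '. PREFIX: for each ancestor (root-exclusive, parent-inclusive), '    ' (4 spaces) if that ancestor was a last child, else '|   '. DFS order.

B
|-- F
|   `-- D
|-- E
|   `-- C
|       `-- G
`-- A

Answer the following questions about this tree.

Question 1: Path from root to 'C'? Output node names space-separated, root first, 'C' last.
Walk down from root: B -> E -> C

Answer: B E C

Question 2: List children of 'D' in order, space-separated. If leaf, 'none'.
Node D's children (from adjacency): (leaf)

Answer: none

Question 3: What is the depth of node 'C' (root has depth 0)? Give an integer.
Path from root to C: B -> E -> C
Depth = number of edges = 2

Answer: 2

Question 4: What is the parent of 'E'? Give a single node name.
Scan adjacency: E appears as child of B

Answer: B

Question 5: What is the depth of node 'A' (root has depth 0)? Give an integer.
Path from root to A: B -> A
Depth = number of edges = 1

Answer: 1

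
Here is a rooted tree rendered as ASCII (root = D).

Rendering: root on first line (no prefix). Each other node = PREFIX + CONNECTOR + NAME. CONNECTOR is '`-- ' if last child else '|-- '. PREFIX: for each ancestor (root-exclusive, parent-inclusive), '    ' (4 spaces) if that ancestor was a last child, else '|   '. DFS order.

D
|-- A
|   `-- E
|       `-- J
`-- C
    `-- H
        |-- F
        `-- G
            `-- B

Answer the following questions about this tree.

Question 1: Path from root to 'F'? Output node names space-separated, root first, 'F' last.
Walk down from root: D -> C -> H -> F

Answer: D C H F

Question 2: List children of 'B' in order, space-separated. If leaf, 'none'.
Answer: none

Derivation:
Node B's children (from adjacency): (leaf)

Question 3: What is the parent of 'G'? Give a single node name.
Answer: H

Derivation:
Scan adjacency: G appears as child of H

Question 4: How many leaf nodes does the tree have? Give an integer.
Answer: 3

Derivation:
Leaves (nodes with no children): B, F, J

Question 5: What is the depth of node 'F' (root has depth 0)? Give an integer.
Path from root to F: D -> C -> H -> F
Depth = number of edges = 3

Answer: 3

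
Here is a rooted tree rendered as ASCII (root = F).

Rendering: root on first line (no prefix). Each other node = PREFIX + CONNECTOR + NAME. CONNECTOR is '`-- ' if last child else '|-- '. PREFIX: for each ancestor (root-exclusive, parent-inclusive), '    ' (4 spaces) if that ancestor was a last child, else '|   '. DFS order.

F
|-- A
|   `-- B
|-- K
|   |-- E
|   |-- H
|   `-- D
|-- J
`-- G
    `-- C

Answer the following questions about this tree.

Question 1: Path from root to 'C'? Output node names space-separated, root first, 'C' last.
Answer: F G C

Derivation:
Walk down from root: F -> G -> C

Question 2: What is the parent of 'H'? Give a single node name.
Answer: K

Derivation:
Scan adjacency: H appears as child of K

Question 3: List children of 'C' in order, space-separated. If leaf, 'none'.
Node C's children (from adjacency): (leaf)

Answer: none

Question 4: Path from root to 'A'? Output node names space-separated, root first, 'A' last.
Answer: F A

Derivation:
Walk down from root: F -> A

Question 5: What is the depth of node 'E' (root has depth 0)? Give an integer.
Answer: 2

Derivation:
Path from root to E: F -> K -> E
Depth = number of edges = 2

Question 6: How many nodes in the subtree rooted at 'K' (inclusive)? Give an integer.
Subtree rooted at K contains: D, E, H, K
Count = 4

Answer: 4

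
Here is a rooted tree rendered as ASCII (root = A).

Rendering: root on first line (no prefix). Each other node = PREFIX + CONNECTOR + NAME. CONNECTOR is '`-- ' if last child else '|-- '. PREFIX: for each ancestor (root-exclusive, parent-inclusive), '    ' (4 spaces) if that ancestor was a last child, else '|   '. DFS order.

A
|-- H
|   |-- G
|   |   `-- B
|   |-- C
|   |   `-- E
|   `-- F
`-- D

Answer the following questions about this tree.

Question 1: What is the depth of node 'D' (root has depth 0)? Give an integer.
Path from root to D: A -> D
Depth = number of edges = 1

Answer: 1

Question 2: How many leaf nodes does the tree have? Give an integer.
Leaves (nodes with no children): B, D, E, F

Answer: 4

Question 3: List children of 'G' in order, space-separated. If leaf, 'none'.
Node G's children (from adjacency): B

Answer: B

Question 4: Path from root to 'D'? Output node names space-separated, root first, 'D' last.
Walk down from root: A -> D

Answer: A D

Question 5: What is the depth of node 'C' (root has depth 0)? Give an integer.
Path from root to C: A -> H -> C
Depth = number of edges = 2

Answer: 2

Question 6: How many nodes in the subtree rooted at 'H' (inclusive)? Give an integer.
Subtree rooted at H contains: B, C, E, F, G, H
Count = 6

Answer: 6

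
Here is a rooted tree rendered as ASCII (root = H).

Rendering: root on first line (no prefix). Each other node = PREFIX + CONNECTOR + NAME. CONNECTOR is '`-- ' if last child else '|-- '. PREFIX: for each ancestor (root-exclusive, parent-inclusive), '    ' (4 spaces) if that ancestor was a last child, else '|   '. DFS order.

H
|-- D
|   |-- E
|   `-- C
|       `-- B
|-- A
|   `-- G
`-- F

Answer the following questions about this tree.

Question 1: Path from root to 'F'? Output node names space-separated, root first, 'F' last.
Answer: H F

Derivation:
Walk down from root: H -> F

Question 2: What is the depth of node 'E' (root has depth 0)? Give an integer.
Answer: 2

Derivation:
Path from root to E: H -> D -> E
Depth = number of edges = 2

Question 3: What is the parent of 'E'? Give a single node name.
Scan adjacency: E appears as child of D

Answer: D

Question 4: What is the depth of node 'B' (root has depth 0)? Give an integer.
Path from root to B: H -> D -> C -> B
Depth = number of edges = 3

Answer: 3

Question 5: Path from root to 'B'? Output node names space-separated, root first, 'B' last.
Walk down from root: H -> D -> C -> B

Answer: H D C B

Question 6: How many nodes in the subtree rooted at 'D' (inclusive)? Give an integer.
Subtree rooted at D contains: B, C, D, E
Count = 4

Answer: 4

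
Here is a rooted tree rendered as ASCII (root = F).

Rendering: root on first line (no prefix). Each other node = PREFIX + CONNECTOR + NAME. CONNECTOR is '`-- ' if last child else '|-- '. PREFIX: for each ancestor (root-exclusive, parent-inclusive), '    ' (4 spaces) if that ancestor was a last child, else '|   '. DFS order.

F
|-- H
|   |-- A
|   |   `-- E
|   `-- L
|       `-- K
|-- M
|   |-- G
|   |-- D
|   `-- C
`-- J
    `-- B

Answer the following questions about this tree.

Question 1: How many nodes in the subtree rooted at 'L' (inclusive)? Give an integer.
Answer: 2

Derivation:
Subtree rooted at L contains: K, L
Count = 2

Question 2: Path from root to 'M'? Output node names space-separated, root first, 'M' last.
Walk down from root: F -> M

Answer: F M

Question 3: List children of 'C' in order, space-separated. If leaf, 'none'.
Answer: none

Derivation:
Node C's children (from adjacency): (leaf)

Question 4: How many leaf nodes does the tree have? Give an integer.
Answer: 6

Derivation:
Leaves (nodes with no children): B, C, D, E, G, K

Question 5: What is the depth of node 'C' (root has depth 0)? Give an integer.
Answer: 2

Derivation:
Path from root to C: F -> M -> C
Depth = number of edges = 2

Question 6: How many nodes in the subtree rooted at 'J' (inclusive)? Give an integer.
Subtree rooted at J contains: B, J
Count = 2

Answer: 2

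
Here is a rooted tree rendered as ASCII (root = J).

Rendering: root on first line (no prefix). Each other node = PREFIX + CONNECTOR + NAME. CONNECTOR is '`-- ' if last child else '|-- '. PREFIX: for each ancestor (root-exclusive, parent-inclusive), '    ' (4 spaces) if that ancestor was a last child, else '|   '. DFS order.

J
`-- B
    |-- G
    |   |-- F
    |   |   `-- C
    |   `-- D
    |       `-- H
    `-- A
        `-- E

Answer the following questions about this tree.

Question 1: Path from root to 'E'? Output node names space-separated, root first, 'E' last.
Answer: J B A E

Derivation:
Walk down from root: J -> B -> A -> E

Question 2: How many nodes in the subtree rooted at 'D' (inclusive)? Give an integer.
Subtree rooted at D contains: D, H
Count = 2

Answer: 2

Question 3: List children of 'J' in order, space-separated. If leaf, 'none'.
Answer: B

Derivation:
Node J's children (from adjacency): B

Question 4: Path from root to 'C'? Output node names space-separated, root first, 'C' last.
Answer: J B G F C

Derivation:
Walk down from root: J -> B -> G -> F -> C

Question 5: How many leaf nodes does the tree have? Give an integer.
Leaves (nodes with no children): C, E, H

Answer: 3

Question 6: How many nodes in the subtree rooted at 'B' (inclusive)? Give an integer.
Answer: 8

Derivation:
Subtree rooted at B contains: A, B, C, D, E, F, G, H
Count = 8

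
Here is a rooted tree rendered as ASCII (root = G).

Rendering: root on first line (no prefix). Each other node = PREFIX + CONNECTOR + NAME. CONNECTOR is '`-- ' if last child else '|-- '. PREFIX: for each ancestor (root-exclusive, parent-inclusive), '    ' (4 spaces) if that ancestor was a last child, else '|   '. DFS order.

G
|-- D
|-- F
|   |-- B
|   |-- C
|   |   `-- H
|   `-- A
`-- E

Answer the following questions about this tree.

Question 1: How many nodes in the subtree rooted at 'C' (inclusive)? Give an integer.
Answer: 2

Derivation:
Subtree rooted at C contains: C, H
Count = 2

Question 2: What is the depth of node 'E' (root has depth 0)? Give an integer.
Answer: 1

Derivation:
Path from root to E: G -> E
Depth = number of edges = 1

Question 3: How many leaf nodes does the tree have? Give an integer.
Answer: 5

Derivation:
Leaves (nodes with no children): A, B, D, E, H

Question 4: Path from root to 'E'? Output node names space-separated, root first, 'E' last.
Walk down from root: G -> E

Answer: G E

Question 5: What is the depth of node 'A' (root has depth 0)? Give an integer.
Answer: 2

Derivation:
Path from root to A: G -> F -> A
Depth = number of edges = 2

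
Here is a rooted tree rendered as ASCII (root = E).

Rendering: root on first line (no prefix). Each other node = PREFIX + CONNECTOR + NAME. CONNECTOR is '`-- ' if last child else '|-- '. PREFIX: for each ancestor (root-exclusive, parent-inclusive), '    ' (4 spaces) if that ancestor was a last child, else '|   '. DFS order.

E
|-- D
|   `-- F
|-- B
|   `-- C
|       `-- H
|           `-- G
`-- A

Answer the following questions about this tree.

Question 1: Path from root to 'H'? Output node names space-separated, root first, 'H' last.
Walk down from root: E -> B -> C -> H

Answer: E B C H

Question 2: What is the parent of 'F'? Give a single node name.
Answer: D

Derivation:
Scan adjacency: F appears as child of D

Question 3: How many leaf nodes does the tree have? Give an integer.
Leaves (nodes with no children): A, F, G

Answer: 3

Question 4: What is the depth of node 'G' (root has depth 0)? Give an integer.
Path from root to G: E -> B -> C -> H -> G
Depth = number of edges = 4

Answer: 4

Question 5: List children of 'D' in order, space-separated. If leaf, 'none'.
Node D's children (from adjacency): F

Answer: F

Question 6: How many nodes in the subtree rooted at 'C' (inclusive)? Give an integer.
Answer: 3

Derivation:
Subtree rooted at C contains: C, G, H
Count = 3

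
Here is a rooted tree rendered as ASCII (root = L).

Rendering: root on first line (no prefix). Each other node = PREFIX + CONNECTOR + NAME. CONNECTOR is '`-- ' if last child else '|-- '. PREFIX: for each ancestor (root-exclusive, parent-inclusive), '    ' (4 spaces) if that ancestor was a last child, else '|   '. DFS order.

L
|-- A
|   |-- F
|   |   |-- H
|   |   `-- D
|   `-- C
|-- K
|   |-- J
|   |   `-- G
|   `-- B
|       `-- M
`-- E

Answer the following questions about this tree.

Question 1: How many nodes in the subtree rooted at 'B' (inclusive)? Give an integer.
Answer: 2

Derivation:
Subtree rooted at B contains: B, M
Count = 2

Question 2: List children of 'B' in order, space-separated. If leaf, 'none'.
Node B's children (from adjacency): M

Answer: M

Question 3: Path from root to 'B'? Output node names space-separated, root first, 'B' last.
Walk down from root: L -> K -> B

Answer: L K B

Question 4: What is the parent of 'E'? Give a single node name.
Scan adjacency: E appears as child of L

Answer: L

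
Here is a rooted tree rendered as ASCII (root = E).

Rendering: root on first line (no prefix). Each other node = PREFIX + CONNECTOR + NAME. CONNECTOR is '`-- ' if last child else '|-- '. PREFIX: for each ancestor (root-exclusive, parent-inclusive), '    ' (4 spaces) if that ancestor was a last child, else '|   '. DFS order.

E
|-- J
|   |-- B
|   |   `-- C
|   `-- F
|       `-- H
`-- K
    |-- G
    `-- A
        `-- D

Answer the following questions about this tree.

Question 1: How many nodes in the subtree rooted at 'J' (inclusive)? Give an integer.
Answer: 5

Derivation:
Subtree rooted at J contains: B, C, F, H, J
Count = 5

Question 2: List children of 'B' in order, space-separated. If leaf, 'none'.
Node B's children (from adjacency): C

Answer: C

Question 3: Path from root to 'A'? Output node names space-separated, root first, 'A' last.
Answer: E K A

Derivation:
Walk down from root: E -> K -> A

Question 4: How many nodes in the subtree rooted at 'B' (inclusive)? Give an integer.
Answer: 2

Derivation:
Subtree rooted at B contains: B, C
Count = 2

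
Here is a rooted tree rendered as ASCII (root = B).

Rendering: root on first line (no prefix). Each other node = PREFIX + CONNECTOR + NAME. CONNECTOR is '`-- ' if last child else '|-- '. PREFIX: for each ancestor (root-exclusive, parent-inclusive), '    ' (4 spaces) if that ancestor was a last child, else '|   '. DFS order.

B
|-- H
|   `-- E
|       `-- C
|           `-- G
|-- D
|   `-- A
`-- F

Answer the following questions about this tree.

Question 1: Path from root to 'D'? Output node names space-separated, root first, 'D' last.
Walk down from root: B -> D

Answer: B D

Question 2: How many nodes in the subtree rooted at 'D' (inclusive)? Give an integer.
Subtree rooted at D contains: A, D
Count = 2

Answer: 2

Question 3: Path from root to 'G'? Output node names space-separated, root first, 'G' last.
Answer: B H E C G

Derivation:
Walk down from root: B -> H -> E -> C -> G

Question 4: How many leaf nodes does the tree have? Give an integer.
Answer: 3

Derivation:
Leaves (nodes with no children): A, F, G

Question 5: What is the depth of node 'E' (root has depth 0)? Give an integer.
Path from root to E: B -> H -> E
Depth = number of edges = 2

Answer: 2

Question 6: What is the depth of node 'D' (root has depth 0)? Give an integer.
Answer: 1

Derivation:
Path from root to D: B -> D
Depth = number of edges = 1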